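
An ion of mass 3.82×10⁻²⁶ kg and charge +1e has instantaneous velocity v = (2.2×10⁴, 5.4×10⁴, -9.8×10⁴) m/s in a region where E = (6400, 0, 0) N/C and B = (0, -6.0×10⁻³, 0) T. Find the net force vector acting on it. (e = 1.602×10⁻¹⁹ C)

F ≈ (9.31×10⁻¹⁶, 0, -2.11×10⁻¹⁷) N

v×B = (-588, 0, -132) N/C.
E + v×B = (5810, 0, -132) N/C.
F = q(E + v×B) = (1.602×10⁻¹⁹ C)·(5810, 0, -132) = (9.31×10⁻¹⁶, 0, -2.11×10⁻¹⁷) N.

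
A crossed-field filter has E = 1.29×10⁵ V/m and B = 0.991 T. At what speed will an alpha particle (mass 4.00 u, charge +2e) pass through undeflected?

v = 1.30×10⁵ m/s

Zero net Lorentz force requires |qE| = |q v×B|, i.e. E = vB.
v = E/B = 1.29×10⁵/0.991 = 1.30×10⁵ m/s.
The result is independent of the particle's charge and mass.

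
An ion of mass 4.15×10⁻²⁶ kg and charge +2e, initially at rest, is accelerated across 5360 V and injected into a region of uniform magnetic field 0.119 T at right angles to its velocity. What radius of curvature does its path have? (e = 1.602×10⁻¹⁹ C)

Acceleration: |q|V = ½mv² ⇒ v = √(2|q|V/m) = √(2·3.204×10⁻¹⁹·5360/4.15×10⁻²⁶) ≈ 2.877×10⁵ m/s.
In the field: r = mv/(|q|B) = (4.15×10⁻²⁶)(2.877×10⁵)/((3.204×10⁻¹⁹)(0.119)) ≈ 0.313 m.

r ≈ 0.313 m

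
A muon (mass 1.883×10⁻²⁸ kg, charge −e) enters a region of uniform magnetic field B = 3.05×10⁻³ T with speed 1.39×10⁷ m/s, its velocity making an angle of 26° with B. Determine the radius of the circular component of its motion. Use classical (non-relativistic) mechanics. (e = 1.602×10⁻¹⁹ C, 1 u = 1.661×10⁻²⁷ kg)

v⊥ = v sinθ = 1.39×10⁷·sin26° ≈ 6.093×10⁶ m/s.
r = m v⊥/(|q|B) = (1.883×10⁻²⁸)(6.093×10⁶)/((1.602×10⁻¹⁹)(3.05×10⁻³)) ≈ 2.35 m.

r ≈ 2.35 m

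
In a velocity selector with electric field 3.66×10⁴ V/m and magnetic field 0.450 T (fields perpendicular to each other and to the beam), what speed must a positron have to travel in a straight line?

Straight-line motion ⇒ electric and magnetic forces cancel, so E = vB.
v = E/B = 3.66×10⁴/0.450 = 8.13×10⁴ m/s.

v = 8.13×10⁴ m/s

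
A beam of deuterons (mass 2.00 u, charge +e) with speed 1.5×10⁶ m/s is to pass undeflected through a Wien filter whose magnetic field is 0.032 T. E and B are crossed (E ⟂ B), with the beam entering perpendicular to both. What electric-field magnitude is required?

For straight-line motion qE = qvB, so E = vB.
E = 1.5×10⁶ × 0.032 = 4.8×10⁴ V/m.

E = 4.8×10⁴ V/m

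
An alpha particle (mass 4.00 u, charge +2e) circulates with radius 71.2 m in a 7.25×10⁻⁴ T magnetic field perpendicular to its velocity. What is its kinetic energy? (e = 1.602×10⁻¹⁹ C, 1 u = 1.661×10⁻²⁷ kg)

v = |q|Br/m, then KE = ½mv² = (qBr)²/(2m).
v = (3.204×10⁻¹⁹)(7.25×10⁻⁴)(71.2)/6.644×10⁻²⁷ ≈ 2.489×10⁶ m/s.
KE = ½(6.644×10⁻²⁷)(2.489×10⁶)² ≈ 2.06×10⁻¹⁴ J.

KE ≈ 2.06×10⁻¹⁴ J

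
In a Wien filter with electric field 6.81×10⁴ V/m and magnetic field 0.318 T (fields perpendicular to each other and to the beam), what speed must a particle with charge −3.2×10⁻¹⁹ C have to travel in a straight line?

Straight-line motion ⇒ electric and magnetic forces cancel, so E = vB.
v = E/B = 6.81×10⁴/0.318 = 2.14×10⁵ m/s.

v = 2.14×10⁵ m/s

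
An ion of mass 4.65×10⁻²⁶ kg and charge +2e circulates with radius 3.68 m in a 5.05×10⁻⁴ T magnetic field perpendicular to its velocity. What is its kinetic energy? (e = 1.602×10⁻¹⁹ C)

v = |q|Br/m, then KE = ½mv² = (qBr)²/(2m).
v = (3.204×10⁻¹⁹)(5.05×10⁻⁴)(3.68)/4.65×10⁻²⁶ ≈ 1.280×10⁴ m/s.
KE = ½(4.65×10⁻²⁶)(1.280×10⁴)² ≈ 3.81×10⁻¹⁸ J = 23.8 eV.

KE ≈ 23.8 eV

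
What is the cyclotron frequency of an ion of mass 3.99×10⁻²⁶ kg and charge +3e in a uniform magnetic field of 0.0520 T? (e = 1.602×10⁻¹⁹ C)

f ≈ 9.97×10⁴ Hz

f = |q|B/(2πm).
f = (4.806×10⁻¹⁹)(0.0520)/(2π·3.99×10⁻²⁶) ≈ 9.97×10⁴ Hz.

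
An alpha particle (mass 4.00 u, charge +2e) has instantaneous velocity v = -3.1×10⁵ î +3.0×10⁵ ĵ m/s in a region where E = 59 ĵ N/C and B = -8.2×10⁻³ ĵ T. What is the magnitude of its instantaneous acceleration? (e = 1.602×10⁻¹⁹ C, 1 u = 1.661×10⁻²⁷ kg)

v×B = (0, 0, 2540) N/C.
E + v×B = (0, 59.0, 2540) N/C.
F = q(E + v×B) = (3.204×10⁻¹⁹ C)·(0, 59.0, 2540) = (0, 1.89×10⁻¹⁷, 8.14×10⁻¹⁶) N.
|a| = |F|/m = 8.147×10⁻¹⁶/6.644×10⁻²⁷ ≈ 1.23×10¹¹ m/s².

|a| ≈ 1.23×10¹¹ m/s²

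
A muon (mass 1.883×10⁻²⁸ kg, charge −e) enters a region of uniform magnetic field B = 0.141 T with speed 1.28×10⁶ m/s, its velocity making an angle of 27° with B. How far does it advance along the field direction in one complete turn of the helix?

p ≈ 0.0597 m

v∥ = v cosθ = 1.28×10⁶·cos27° ≈ 1.140×10⁶ m/s.
T = 2πm/(|q|B) = 2π(1.883×10⁻²⁸)/((1.602×10⁻¹⁹)(0.141)) ≈ 5.238×10⁻⁸ s.
pitch = v∥ T = (1.140×10⁶)(5.238×10⁻⁸) ≈ 0.0597 m.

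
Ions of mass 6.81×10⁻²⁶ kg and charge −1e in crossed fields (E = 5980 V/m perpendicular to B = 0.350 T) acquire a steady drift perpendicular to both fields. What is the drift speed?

v_d ≈ 1.71×10⁴ m/s

In crossed fields the guiding centre drifts at v_d = |E×B|/B² = E/B, independent of charge and mass.
v_d = 5980/0.350 = 1.71×10⁴ m/s.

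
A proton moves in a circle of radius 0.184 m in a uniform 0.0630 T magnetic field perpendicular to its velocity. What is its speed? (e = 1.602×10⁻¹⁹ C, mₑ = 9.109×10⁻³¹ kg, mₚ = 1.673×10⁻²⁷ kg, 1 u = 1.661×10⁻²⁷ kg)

v ≈ 1.11×10⁶ m/s

From |q|vB = mv²/r, v = |q|Br/m.
v = (1.602×10⁻¹⁹)(0.0630)(0.184)/1.673×10⁻²⁷ ≈ 1.11×10⁶ m/s.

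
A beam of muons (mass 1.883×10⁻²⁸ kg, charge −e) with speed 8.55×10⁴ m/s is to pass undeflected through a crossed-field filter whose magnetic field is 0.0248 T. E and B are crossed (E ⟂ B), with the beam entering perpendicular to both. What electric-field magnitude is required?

For straight-line motion qE = qvB, so E = vB.
E = 8.55×10⁴ × 0.0248 = 2120 V/m.

E = 2120 V/m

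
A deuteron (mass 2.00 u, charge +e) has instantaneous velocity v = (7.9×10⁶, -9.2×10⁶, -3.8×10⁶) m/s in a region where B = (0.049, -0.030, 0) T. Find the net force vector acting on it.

F ≈ (-1.83×10⁻¹⁴, -2.98×10⁻¹⁴, 3.43×10⁻¹⁴) N

v×B = (-1.14×10⁵, -1.86×10⁵, 2.14×10⁵) N/C.
F = q v×B = (1.602×10⁻¹⁹ C)·(-1.14×10⁵, -1.86×10⁵, 2.14×10⁵) = (-1.83×10⁻¹⁴, -2.98×10⁻¹⁴, 3.43×10⁻¹⁴) N.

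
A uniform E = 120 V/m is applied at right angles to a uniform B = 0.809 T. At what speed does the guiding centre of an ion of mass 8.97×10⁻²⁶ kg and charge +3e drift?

v_d ≈ 148 m/s

The steady drift has the magnetic force balancing the electric force, so v_d = E/B.
v_d = 120/0.809 = 148 m/s.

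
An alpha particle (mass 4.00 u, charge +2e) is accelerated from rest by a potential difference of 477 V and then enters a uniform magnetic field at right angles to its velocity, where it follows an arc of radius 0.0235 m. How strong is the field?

v = √(2|q|V/m) = √(2·3.204×10⁻¹⁹·477/6.644×10⁻²⁷) ≈ 2.145×10⁵ m/s.
B = mv/(|q|r) = (6.644×10⁻²⁷)(2.145×10⁵)/((3.204×10⁻¹⁹)(0.0235)) ≈ 0.189 T.

B ≈ 0.189 T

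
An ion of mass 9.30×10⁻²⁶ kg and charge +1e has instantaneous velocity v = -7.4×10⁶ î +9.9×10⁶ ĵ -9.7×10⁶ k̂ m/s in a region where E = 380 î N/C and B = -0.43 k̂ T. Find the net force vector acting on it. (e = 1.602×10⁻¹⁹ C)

F ≈ (-6.82×10⁻¹³, -5.10×10⁻¹³, 0) N

v×B = (-4.26×10⁶, -3.18×10⁶, 0) N/C.
E + v×B = (-4.26×10⁶, -3.18×10⁶, 0) N/C.
F = q(E + v×B) = (1.602×10⁻¹⁹ C)·(-4.26×10⁶, -3.18×10⁶, 0) = (-6.82×10⁻¹³, -5.10×10⁻¹³, 0) N.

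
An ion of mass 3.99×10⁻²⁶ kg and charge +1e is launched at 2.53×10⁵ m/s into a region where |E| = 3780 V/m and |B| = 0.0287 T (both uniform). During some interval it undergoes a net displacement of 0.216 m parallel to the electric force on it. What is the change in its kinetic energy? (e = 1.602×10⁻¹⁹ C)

ΔKE ≈ 1.31×10⁻¹⁶ J

The magnetic force is always ⟂ v and does no work; only the electric force changes KE.
ΔKE = F_E · d = |q|E d = (1.602×10⁻¹⁹)(3780)(0.216) ≈ 1.31×10⁻¹⁶ J.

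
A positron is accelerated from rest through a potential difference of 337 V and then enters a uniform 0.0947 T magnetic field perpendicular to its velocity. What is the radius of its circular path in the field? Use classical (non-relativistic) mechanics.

r ≈ 6.54×10⁻⁴ m

Acceleration: |q|V = ½mv² ⇒ v = √(2|q|V/m) = √(2·1.602×10⁻¹⁹·337/9.109×10⁻³¹) ≈ 1.089×10⁷ m/s.
In the field: r = mv/(|q|B) = (9.109×10⁻³¹)(1.089×10⁷)/((1.602×10⁻¹⁹)(0.0947)) ≈ 6.54×10⁻⁴ m.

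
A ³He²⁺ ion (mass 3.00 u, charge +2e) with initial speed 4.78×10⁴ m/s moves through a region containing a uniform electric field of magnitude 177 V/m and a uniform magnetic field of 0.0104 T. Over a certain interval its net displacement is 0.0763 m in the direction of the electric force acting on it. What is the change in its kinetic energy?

The magnetic force is always ⟂ v and does no work; only the electric force changes KE.
ΔKE = F_E · d = |q|E d = (3.204×10⁻¹⁹)(177)(0.0763) ≈ 4.33×10⁻¹⁸ J.

ΔKE ≈ 4.33×10⁻¹⁸ J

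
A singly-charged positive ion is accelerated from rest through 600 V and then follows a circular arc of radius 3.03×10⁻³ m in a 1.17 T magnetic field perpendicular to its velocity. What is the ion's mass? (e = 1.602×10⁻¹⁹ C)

m ≈ 1.68×10⁻²⁷ kg

Combine |q|V = ½mv² and r = mv/(|q|B): eliminate v to get m = qB²r²/(2V).
m = (1.602×10⁻¹⁹)(1.17)²(3.03×10⁻³)²/(2·600) ≈ 1.68×10⁻²⁷ kg.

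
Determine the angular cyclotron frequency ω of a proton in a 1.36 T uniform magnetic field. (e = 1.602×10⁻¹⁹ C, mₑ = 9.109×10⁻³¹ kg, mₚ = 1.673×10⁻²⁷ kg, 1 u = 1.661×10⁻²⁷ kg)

ω = |q|B/m.
ω = (1.602×10⁻¹⁹)(1.36)/1.673×10⁻²⁷ ≈ 1.30×10⁸ rad/s.

ω ≈ 1.30×10⁸ rad/s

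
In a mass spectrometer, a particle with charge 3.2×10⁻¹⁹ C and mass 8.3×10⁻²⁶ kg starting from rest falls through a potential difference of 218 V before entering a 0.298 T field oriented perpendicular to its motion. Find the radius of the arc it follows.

Acceleration: |q|V = ½mv² ⇒ v = √(2|q|V/m) = √(2·3.2×10⁻¹⁹·218/8.3×10⁻²⁶) ≈ 4.100×10⁴ m/s.
In the field: r = mv/(|q|B) = (8.3×10⁻²⁶)(4.100×10⁴)/((3.2×10⁻¹⁹)(0.298)) ≈ 0.0357 m.

r ≈ 0.0357 m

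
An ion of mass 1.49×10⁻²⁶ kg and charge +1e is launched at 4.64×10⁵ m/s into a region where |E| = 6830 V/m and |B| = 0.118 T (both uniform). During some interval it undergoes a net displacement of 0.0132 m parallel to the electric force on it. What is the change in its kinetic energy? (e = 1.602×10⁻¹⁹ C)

ΔKE ≈ 1.44×10⁻¹⁷ J

The magnetic force is always ⟂ v and does no work; only the electric force changes KE.
ΔKE = F_E · d = |q|E d = (1.602×10⁻¹⁹)(6830)(0.0132) ≈ 1.44×10⁻¹⁷ J.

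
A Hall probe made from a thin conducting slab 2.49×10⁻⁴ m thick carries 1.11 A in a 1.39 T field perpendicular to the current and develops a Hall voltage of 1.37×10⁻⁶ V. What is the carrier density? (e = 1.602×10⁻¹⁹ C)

n ≈ 2.82×10²⁸ m⁻³

From V_H = IB/(n e t), n = IB/(V_H e t).
n = (1.11)(1.39)/((1.37×10⁻⁶)(1.602×10⁻¹⁹)(2.49×10⁻⁴)) ≈ 2.82×10²⁸ m⁻³.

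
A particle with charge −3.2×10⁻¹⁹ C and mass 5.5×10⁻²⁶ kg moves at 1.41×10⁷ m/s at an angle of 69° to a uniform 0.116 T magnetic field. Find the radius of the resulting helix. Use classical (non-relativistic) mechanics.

r ≈ 19.5 m

v⊥ = v sinθ = 1.41×10⁷·sin69° ≈ 1.316×10⁷ m/s.
r = m v⊥/(|q|B) = (5.5×10⁻²⁶)(1.316×10⁷)/((3.2×10⁻¹⁹)(0.116)) ≈ 19.5 m.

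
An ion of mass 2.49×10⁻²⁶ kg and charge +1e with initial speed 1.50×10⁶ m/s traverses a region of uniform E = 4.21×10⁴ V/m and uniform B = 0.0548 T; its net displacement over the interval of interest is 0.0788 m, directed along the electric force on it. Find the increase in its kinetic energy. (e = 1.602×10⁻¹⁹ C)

The magnetic force is always ⟂ v and does no work; only the electric force changes KE.
ΔKE = F_E · d = |q|E d = (1.602×10⁻¹⁹)(4.21×10⁴)(0.0788) ≈ 5.31×10⁻¹⁶ J.

ΔKE ≈ 5.31×10⁻¹⁶ J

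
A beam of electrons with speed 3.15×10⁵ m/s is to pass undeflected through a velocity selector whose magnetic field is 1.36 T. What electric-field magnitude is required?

E = 4.28×10⁵ V/m

For straight-line motion qE = qvB, so E = vB.
E = 3.15×10⁵ × 1.36 = 4.28×10⁵ V/m.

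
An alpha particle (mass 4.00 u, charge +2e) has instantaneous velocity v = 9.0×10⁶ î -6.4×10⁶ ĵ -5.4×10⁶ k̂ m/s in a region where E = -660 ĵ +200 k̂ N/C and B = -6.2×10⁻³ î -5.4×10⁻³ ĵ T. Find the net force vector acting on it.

F ≈ (-9.34×10⁻¹⁵, 1.05×10⁻¹⁴, -2.82×10⁻¹⁴) N

v×B = (-2.92×10⁴, 3.35×10⁴, -8.83×10⁴) N/C.
E + v×B = (-2.92×10⁴, 3.28×10⁴, -8.81×10⁴) N/C.
F = q(E + v×B) = (3.204×10⁻¹⁹ C)·(-2.92×10⁴, 3.28×10⁴, -8.81×10⁴) = (-9.34×10⁻¹⁵, 1.05×10⁻¹⁴, -2.82×10⁻¹⁴) N.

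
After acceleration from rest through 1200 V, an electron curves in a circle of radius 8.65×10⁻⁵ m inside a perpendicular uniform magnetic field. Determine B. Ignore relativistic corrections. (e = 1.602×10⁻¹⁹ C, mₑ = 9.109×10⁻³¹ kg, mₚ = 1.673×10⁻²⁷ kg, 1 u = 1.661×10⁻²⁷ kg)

v = √(2|q|V/m) = √(2·1.602×10⁻¹⁹·1200/9.109×10⁻³¹) ≈ 2.054×10⁷ m/s.
B = mv/(|q|r) = (9.109×10⁻³¹)(2.054×10⁷)/((1.602×10⁻¹⁹)(8.65×10⁻⁵)) ≈ 1.35 T.

B ≈ 1.35 T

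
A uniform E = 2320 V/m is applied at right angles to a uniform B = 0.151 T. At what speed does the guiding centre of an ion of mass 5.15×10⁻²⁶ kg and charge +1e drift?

The E×B drift speed is v_d = E/B.
v_d = 2320/0.151 = 1.54×10⁴ m/s.

v_d ≈ 1.54×10⁴ m/s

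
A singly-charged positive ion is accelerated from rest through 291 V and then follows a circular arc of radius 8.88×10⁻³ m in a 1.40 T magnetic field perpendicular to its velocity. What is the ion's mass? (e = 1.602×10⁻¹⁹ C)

Combine |q|V = ½mv² and r = mv/(|q|B): eliminate v to get m = qB²r²/(2V).
m = (1.602×10⁻¹⁹)(1.40)²(8.88×10⁻³)²/(2·291) ≈ 4.25×10⁻²⁶ kg.

m ≈ 4.25×10⁻²⁶ kg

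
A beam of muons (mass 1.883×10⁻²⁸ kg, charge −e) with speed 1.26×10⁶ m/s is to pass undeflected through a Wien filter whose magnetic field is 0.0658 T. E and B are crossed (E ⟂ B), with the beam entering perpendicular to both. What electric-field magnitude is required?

E = 8.29×10⁴ V/m

For straight-line motion qE = qvB, so E = vB.
E = 1.26×10⁶ × 0.0658 = 8.29×10⁴ V/m.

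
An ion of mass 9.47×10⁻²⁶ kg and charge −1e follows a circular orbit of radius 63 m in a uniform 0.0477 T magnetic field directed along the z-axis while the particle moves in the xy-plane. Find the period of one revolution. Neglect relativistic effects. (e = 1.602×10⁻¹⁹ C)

The cyclotron period depends only on m, q, B: T = 2πm/(|q|B).
T = 2π(9.47×10⁻²⁶)/((1.602×10⁻¹⁹)(0.0477)) ≈ 7.79×10⁻⁵ s.

T ≈ 7.79×10⁻⁵ s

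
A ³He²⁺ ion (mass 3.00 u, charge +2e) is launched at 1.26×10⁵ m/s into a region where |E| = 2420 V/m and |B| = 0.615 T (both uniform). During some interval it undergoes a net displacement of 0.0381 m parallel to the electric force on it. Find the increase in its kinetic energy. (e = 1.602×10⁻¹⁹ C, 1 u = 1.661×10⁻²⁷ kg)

ΔKE ≈ 2.95×10⁻¹⁷ J

The magnetic force is always ⟂ v and does no work; only the electric force changes KE.
ΔKE = F_E · d = |q|E d = (3.204×10⁻¹⁹)(2420)(0.0381) ≈ 2.95×10⁻¹⁷ J.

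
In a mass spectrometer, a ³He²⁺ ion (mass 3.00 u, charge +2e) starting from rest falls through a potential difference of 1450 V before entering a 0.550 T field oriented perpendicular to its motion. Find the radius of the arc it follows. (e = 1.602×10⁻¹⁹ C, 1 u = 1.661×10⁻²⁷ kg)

Acceleration: |q|V = ½mv² ⇒ v = √(2|q|V/m) = √(2·3.204×10⁻¹⁹·1450/4.983×10⁻²⁷) ≈ 4.318×10⁵ m/s.
In the field: r = mv/(|q|B) = (4.983×10⁻²⁷)(4.318×10⁵)/((3.204×10⁻¹⁹)(0.550)) ≈ 0.0122 m.

r ≈ 0.0122 m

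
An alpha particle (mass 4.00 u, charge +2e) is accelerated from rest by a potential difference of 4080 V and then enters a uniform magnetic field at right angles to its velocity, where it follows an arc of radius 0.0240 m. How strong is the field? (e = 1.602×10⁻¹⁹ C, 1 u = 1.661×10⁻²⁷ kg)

v = √(2|q|V/m) = √(2·3.204×10⁻¹⁹·4080/6.644×10⁻²⁷) ≈ 6.273×10⁵ m/s.
B = mv/(|q|r) = (6.644×10⁻²⁷)(6.273×10⁵)/((3.204×10⁻¹⁹)(0.0240)) ≈ 0.542 T.

B ≈ 0.542 T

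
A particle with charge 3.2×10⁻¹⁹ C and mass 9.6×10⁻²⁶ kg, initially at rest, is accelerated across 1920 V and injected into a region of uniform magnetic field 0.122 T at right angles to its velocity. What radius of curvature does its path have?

Acceleration: |q|V = ½mv² ⇒ v = √(2|q|V/m) = √(2·3.2×10⁻¹⁹·1920/9.6×10⁻²⁶) ≈ 1.131×10⁵ m/s.
In the field: r = mv/(|q|B) = (9.6×10⁻²⁶)(1.131×10⁵)/((3.2×10⁻¹⁹)(0.122)) ≈ 0.278 m.

r ≈ 0.278 m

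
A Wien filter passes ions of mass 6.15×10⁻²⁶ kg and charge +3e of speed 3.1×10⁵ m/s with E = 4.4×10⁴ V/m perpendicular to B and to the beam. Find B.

Balance of forces in the selector: qE = qvB ⇒ B = E/v.
B = 4.4×10⁴/3.1×10⁵ = 0.14 T.

B = 0.14 T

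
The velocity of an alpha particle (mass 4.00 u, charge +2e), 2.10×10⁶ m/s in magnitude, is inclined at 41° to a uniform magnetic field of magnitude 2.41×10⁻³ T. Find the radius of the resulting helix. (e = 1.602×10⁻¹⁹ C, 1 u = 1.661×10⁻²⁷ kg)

r ≈ 11.9 m

v⊥ = v sinθ = 2.10×10⁶·sin41° ≈ 1.378×10⁶ m/s.
r = m v⊥/(|q|B) = (6.644×10⁻²⁷)(1.378×10⁶)/((3.204×10⁻¹⁹)(2.41×10⁻³)) ≈ 11.9 m.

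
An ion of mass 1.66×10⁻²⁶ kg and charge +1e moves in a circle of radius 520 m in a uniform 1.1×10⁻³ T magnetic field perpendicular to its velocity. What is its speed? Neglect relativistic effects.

v ≈ 5.5×10⁶ m/s

From |q|vB = mv²/r, v = |q|Br/m.
v = (1.602×10⁻¹⁹)(1.1×10⁻³)(520)/1.66×10⁻²⁶ ≈ 5.5×10⁶ m/s.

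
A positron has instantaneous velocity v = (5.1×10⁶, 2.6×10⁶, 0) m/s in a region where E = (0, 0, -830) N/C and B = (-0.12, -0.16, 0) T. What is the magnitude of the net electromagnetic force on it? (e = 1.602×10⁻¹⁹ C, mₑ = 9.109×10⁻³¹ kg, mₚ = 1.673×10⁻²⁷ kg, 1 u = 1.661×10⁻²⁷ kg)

|F| ≈ 8.09×10⁻¹⁴ N

v×B = (0, 0, -5.04×10⁵) N/C.
E + v×B = (0, 0, -5.05×10⁵) N/C.
F = q(E + v×B) = (1.602×10⁻¹⁹ C)·(0, 0, -5.05×10⁵) = (0, 0, -8.09×10⁻¹⁴) N.
|F| = 8.09×10⁻¹⁴ N.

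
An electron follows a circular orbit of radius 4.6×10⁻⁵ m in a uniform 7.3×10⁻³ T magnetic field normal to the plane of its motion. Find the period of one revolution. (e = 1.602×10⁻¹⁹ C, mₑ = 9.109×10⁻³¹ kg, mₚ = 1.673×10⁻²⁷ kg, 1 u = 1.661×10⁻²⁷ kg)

T ≈ 4.9×10⁻⁹ s

The cyclotron period depends only on m, q, B: T = 2πm/(|q|B).
T = 2π(9.109×10⁻³¹)/((1.602×10⁻¹⁹)(7.3×10⁻³)) ≈ 4.9×10⁻⁹ s.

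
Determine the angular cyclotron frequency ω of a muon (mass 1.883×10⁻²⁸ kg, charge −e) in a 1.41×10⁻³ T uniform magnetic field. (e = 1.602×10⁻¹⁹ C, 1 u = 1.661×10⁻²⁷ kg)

ω = |q|B/m.
ω = (1.602×10⁻¹⁹)(1.41×10⁻³)/1.883×10⁻²⁸ ≈ 1.20×10⁶ rad/s.

ω ≈ 1.20×10⁶ rad/s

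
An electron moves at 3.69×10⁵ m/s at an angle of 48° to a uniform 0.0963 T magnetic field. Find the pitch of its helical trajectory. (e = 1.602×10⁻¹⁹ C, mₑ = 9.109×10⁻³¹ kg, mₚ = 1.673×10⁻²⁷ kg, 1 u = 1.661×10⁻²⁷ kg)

p ≈ 9.16×10⁻⁵ m

v∥ = v cosθ = 3.69×10⁵·cos48° ≈ 2.469×10⁵ m/s.
T = 2πm/(|q|B) = 2π(9.109×10⁻³¹)/((1.602×10⁻¹⁹)(0.0963)) ≈ 3.710×10⁻¹⁰ s.
pitch = v∥ T = (2.469×10⁵)(3.710×10⁻¹⁰) ≈ 9.16×10⁻⁵ m.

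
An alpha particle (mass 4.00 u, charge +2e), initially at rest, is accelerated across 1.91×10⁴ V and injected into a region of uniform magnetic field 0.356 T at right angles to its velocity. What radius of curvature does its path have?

Acceleration: |q|V = ½mv² ⇒ v = √(2|q|V/m) = √(2·3.204×10⁻¹⁹·1.91×10⁴/6.644×10⁻²⁷) ≈ 1.357×10⁶ m/s.
In the field: r = mv/(|q|B) = (6.644×10⁻²⁷)(1.357×10⁶)/((3.204×10⁻¹⁹)(0.356)) ≈ 0.0791 m.

r ≈ 0.0791 m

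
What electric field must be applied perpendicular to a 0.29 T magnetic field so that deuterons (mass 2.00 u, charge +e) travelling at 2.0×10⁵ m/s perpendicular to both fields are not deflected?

E = 5.8×10⁴ V/m

For straight-line motion qE = qvB, so E = vB.
E = 2.0×10⁵ × 0.29 = 5.8×10⁴ V/m.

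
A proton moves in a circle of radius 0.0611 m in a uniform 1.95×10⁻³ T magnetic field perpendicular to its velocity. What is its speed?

From |q|vB = mv²/r, v = |q|Br/m.
v = (1.602×10⁻¹⁹)(1.95×10⁻³)(0.0611)/1.673×10⁻²⁷ ≈ 1.14×10⁴ m/s.

v ≈ 1.14×10⁴ m/s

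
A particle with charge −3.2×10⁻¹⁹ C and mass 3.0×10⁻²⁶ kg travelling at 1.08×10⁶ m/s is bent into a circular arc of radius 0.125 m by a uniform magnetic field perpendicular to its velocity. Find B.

B ≈ 0.810 T

From |q|vB = mv²/r, B = mv/(|q|r).
B = (3.0×10⁻²⁶)(1.08×10⁶)/((3.2×10⁻¹⁹)(0.125)) ≈ 0.810 T.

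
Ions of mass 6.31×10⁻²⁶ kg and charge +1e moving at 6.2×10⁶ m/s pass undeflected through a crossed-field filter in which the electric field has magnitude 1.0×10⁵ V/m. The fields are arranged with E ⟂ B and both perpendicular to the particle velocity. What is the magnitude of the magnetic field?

Balance of forces in the selector: qE = qvB ⇒ B = E/v.
B = 1.0×10⁵/6.2×10⁶ = 0.016 T.

B = 0.016 T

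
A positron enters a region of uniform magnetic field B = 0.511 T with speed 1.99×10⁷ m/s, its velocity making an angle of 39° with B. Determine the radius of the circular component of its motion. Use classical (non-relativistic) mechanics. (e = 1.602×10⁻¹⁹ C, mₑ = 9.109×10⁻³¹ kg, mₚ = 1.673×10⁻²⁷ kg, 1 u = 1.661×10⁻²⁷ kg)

r ≈ 1.39×10⁻⁴ m

v⊥ = v sinθ = 1.99×10⁷·sin39° ≈ 1.252×10⁷ m/s.
r = m v⊥/(|q|B) = (9.109×10⁻³¹)(1.252×10⁷)/((1.602×10⁻¹⁹)(0.511)) ≈ 1.39×10⁻⁴ m.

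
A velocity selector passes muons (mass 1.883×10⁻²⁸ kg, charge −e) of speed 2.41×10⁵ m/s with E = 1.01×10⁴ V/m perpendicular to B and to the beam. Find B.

B = 0.0419 T

Balance of forces in the selector: qE = qvB ⇒ B = E/v.
B = 1.01×10⁴/2.41×10⁵ = 0.0419 T.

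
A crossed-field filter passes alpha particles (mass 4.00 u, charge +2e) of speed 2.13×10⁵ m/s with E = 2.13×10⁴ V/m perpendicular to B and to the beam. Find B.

B = 0.100 T

Balance of forces in the selector: qE = qvB ⇒ B = E/v.
B = 2.13×10⁴/2.13×10⁵ = 0.100 T.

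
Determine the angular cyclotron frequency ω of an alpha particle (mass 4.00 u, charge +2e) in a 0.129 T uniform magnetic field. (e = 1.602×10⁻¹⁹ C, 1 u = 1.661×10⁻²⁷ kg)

ω ≈ 6.22×10⁶ rad/s

ω = |q|B/m.
ω = (3.204×10⁻¹⁹)(0.129)/6.644×10⁻²⁷ ≈ 6.22×10⁶ rad/s.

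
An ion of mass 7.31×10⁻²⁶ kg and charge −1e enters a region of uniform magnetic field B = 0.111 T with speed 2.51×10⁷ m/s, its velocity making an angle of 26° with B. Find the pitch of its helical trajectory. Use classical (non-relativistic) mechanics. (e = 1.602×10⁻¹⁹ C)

p ≈ 583 m

v∥ = v cosθ = 2.51×10⁷·cos26° ≈ 2.256×10⁷ m/s.
T = 2πm/(|q|B) = 2π(7.31×10⁻²⁶)/((1.602×10⁻¹⁹)(0.111)) ≈ 2.583×10⁻⁵ s.
pitch = v∥ T = (2.256×10⁷)(2.583×10⁻⁵) ≈ 583 m.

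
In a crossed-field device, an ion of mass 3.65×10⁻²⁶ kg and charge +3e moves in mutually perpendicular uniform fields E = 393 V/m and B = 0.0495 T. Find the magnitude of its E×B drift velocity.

v_d ≈ 7940 m/s

In crossed fields the guiding centre drifts at v_d = |E×B|/B² = E/B, independent of charge and mass.
v_d = 393/0.0495 = 7940 m/s.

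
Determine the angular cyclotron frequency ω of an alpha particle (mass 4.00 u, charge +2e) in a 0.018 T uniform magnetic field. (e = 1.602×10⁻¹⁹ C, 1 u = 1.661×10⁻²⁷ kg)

ω ≈ 8.7×10⁵ rad/s

ω = |q|B/m.
ω = (3.204×10⁻¹⁹)(0.018)/6.644×10⁻²⁷ ≈ 8.7×10⁵ rad/s.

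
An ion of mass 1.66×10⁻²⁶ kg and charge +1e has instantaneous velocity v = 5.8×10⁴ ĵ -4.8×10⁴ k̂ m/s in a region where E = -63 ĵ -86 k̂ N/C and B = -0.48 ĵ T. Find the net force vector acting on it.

F ≈ (-3.69×10⁻¹⁵, -1.01×10⁻¹⁷, -1.38×10⁻¹⁷) N

v×B = (-2.30×10⁴, 0, 0) N/C.
E + v×B = (-2.30×10⁴, -63.0, -86.0) N/C.
F = q(E + v×B) = (1.602×10⁻¹⁹ C)·(-2.30×10⁴, -63.0, -86.0) = (-3.69×10⁻¹⁵, -1.01×10⁻¹⁷, -1.38×10⁻¹⁷) N.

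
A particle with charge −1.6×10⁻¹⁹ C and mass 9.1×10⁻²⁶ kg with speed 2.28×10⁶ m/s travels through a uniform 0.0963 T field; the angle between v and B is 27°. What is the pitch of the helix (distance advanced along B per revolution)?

v∥ = v cosθ = 2.28×10⁶·cos27° ≈ 2.031×10⁶ m/s.
T = 2πm/(|q|B) = 2π(9.1×10⁻²⁶)/((1.6×10⁻¹⁹)(0.0963)) ≈ 3.711×10⁻⁵ s.
pitch = v∥ T = (2.031×10⁶)(3.711×10⁻⁵) ≈ 75.4 m.

p ≈ 75.4 m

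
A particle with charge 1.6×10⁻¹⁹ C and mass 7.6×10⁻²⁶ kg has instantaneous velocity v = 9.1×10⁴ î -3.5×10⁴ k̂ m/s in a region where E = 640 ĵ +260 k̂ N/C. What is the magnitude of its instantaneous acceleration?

|a| ≈ 1.45×10⁹ m/s²

Only an electric field acts, so F = qE = (1.6×10⁻¹⁹ C)·(0, 640, 260) = (0, 1.02×10⁻¹⁶, 4.16×10⁻¹⁷) N.
|a| = |F|/m = 1.105×10⁻¹⁶/7.6×10⁻²⁶ ≈ 1.45×10⁹ m/s².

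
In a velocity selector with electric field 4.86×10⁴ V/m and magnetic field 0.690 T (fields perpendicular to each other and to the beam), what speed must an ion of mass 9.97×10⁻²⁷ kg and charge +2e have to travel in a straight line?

v = 7.04×10⁴ m/s

Zero net Lorentz force requires |qE| = |q v×B|, i.e. E = vB.
v = E/B = 4.86×10⁴/0.690 = 7.04×10⁴ m/s.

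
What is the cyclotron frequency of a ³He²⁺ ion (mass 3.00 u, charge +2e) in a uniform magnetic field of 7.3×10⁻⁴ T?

f = |q|B/(2πm).
f = (3.204×10⁻¹⁹)(7.3×10⁻⁴)/(2π·4.983×10⁻²⁷) ≈ 7500 Hz.

f ≈ 7500 Hz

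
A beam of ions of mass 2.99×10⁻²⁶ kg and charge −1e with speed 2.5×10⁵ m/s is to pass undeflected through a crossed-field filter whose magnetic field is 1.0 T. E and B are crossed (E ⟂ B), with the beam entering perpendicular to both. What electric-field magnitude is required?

E = 2.5×10⁵ V/m

For straight-line motion qE = qvB, so E = vB.
E = 2.5×10⁵ × 1.0 = 2.5×10⁵ V/m.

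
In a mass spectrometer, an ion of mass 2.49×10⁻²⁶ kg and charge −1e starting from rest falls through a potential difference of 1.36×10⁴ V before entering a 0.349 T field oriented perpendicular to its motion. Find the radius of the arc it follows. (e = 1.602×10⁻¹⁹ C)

Acceleration: |q|V = ½mv² ⇒ v = √(2|q|V/m) = √(2·1.602×10⁻¹⁹·1.36×10⁴/2.49×10⁻²⁶) ≈ 4.183×10⁵ m/s.
In the field: r = mv/(|q|B) = (2.49×10⁻²⁶)(4.183×10⁵)/((1.602×10⁻¹⁹)(0.349)) ≈ 0.186 m.

r ≈ 0.186 m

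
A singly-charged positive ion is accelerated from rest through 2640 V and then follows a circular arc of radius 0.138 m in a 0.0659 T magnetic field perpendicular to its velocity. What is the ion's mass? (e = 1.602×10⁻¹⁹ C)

m ≈ 2.51×10⁻²⁷ kg

Combine |q|V = ½mv² and r = mv/(|q|B): eliminate v to get m = qB²r²/(2V).
m = (1.602×10⁻¹⁹)(0.0659)²(0.138)²/(2·2640) ≈ 2.51×10⁻²⁷ kg.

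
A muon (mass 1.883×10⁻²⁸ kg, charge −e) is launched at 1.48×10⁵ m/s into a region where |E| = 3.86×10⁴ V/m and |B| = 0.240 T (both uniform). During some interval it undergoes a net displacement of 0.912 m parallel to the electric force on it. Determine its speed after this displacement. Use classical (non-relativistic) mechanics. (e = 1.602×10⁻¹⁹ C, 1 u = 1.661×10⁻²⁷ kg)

B does no work; ΔKE = |q|E d.
½mv_f² = ½mv₀² + |q|Ed = ½(1.883×10⁻²⁸)(1.48×10⁵)² + (1.602×10⁻¹⁹)(3.86×10⁴)(0.912) ≈ 2.062×10⁻¹⁸ J + 5.640×10⁻¹⁵ J ≈ 5.642×10⁻¹⁵ J.
v_f = √(2·5.642×10⁻¹⁵/1.883×10⁻²⁸) ≈ 7.74×10⁶ m/s.

v_f ≈ 7.74×10⁶ m/s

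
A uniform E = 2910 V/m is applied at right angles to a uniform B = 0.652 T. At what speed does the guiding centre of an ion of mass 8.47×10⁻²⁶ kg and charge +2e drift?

v_d ≈ 4460 m/s

In crossed fields the guiding centre drifts at v_d = |E×B|/B² = E/B, independent of charge and mass.
v_d = 2910/0.652 = 4460 m/s.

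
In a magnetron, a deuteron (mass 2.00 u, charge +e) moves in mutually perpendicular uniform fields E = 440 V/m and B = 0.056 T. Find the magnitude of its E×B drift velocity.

The steady drift has the magnetic force balancing the electric force, so v_d = E/B.
v_d = 440/0.056 = 7900 m/s.

v_d ≈ 7900 m/s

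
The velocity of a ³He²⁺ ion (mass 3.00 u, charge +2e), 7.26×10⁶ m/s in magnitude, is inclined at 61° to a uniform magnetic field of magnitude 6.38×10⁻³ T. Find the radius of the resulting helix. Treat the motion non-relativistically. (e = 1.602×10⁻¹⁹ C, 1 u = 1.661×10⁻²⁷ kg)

v⊥ = v sinθ = 7.26×10⁶·sin61° ≈ 6.350×10⁶ m/s.
r = m v⊥/(|q|B) = (4.983×10⁻²⁷)(6.350×10⁶)/((3.204×10⁻¹⁹)(6.38×10⁻³)) ≈ 15.5 m.

r ≈ 15.5 m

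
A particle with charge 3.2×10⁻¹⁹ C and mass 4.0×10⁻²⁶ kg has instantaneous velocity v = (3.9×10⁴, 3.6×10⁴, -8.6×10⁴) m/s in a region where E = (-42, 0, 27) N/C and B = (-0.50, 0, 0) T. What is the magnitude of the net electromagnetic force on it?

|F| ≈ 1.49×10⁻¹⁴ N

v×B = (0, 4.30×10⁴, 1.80×10⁴) N/C.
E + v×B = (-42.0, 4.30×10⁴, 1.80×10⁴) N/C.
F = q(E + v×B) = (3.2×10⁻¹⁹ C)·(-42.0, 4.30×10⁴, 1.80×10⁴) = (-1.34×10⁻¹⁷, 1.38×10⁻¹⁴, 5.77×10⁻¹⁵) N.
|F| = 1.49×10⁻¹⁴ N.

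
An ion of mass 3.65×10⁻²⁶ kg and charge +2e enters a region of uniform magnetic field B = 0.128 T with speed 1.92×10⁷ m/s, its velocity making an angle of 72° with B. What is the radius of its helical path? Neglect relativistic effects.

r ≈ 16.3 m

v⊥ = v sinθ = 1.92×10⁷·sin72° ≈ 1.826×10⁷ m/s.
r = m v⊥/(|q|B) = (3.65×10⁻²⁶)(1.826×10⁷)/((3.204×10⁻¹⁹)(0.128)) ≈ 16.3 m.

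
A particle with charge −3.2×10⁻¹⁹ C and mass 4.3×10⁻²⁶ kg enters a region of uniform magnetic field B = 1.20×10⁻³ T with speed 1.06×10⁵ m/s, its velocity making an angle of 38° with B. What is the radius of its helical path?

v⊥ = v sinθ = 1.06×10⁵·sin38° ≈ 6.526×10⁴ m/s.
r = m v⊥/(|q|B) = (4.3×10⁻²⁶)(6.526×10⁴)/((3.2×10⁻¹⁹)(1.20×10⁻³)) ≈ 7.31 m.

r ≈ 7.31 m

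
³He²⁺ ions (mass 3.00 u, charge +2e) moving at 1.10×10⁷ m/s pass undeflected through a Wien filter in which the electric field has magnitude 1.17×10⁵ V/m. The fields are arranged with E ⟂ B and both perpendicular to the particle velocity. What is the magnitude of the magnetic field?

B = 0.0106 T

Balance of forces in the selector: qE = qvB ⇒ B = E/v.
B = 1.17×10⁵/1.10×10⁷ = 0.0106 T.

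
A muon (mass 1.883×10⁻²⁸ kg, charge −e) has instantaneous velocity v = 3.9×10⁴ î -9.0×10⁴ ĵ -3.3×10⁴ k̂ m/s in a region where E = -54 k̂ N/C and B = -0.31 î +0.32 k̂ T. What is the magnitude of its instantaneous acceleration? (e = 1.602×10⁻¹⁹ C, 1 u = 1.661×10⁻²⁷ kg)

v×B = (-2.88×10⁴, -2250, -2.79×10⁴) N/C.
E + v×B = (-2.88×10⁴, -2250, -2.80×10⁴) N/C.
F = q(E + v×B) = (−1.602×10⁻¹⁹ C)·(-2.88×10⁴, -2250, -2.80×10⁴) = (4.61×10⁻¹⁵, 3.60×10⁻¹⁶, 4.48×10⁻¹⁵) N.
|a| = |F|/m = 6.440×10⁻¹⁵/1.883×10⁻²⁸ ≈ 3.42×10¹³ m/s².

|a| ≈ 3.42×10¹³ m/s²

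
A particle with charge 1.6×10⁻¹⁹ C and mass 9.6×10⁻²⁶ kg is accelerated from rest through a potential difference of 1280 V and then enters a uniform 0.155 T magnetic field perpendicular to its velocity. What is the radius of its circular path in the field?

r ≈ 0.253 m

Acceleration: |q|V = ½mv² ⇒ v = √(2|q|V/m) = √(2·1.6×10⁻¹⁹·1280/9.6×10⁻²⁶) ≈ 6.532×10⁴ m/s.
In the field: r = mv/(|q|B) = (9.6×10⁻²⁶)(6.532×10⁴)/((1.6×10⁻¹⁹)(0.155)) ≈ 0.253 m.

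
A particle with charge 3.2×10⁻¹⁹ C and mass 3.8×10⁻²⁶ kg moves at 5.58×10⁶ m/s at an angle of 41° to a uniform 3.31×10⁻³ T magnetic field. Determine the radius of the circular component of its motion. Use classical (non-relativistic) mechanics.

r ≈ 131 m

v⊥ = v sinθ = 5.58×10⁶·sin41° ≈ 3.661×10⁶ m/s.
r = m v⊥/(|q|B) = (3.8×10⁻²⁶)(3.661×10⁶)/((3.2×10⁻¹⁹)(3.31×10⁻³)) ≈ 131 m.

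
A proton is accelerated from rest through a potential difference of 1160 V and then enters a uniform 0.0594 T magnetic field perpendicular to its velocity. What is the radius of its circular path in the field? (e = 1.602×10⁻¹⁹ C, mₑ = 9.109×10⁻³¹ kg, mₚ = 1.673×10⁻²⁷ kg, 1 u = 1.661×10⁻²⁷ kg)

Acceleration: |q|V = ½mv² ⇒ v = √(2|q|V/m) = √(2·1.602×10⁻¹⁹·1160/1.673×10⁻²⁷) ≈ 4.713×10⁵ m/s.
In the field: r = mv/(|q|B) = (1.673×10⁻²⁷)(4.713×10⁵)/((1.602×10⁻¹⁹)(0.0594)) ≈ 0.0829 m.

r ≈ 0.0829 m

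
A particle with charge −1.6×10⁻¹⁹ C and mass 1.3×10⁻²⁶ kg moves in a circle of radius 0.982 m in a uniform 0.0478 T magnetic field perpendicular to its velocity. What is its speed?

v ≈ 5.78×10⁵ m/s

From |q|vB = mv²/r, v = |q|Br/m.
v = (1.6×10⁻¹⁹)(0.0478)(0.982)/1.3×10⁻²⁶ ≈ 5.78×10⁵ m/s.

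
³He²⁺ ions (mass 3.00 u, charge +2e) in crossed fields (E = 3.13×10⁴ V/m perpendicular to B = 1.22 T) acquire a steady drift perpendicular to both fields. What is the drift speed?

v_d ≈ 2.57×10⁴ m/s

The steady drift has the magnetic force balancing the electric force, so v_d = E/B.
v_d = 3.13×10⁴/1.22 = 2.57×10⁴ m/s.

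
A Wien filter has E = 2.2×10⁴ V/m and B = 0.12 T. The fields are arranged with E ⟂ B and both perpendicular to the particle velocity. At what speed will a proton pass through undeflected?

Zero net Lorentz force requires |qE| = |q v×B|, i.e. E = vB.
v = E/B = 2.2×10⁴/0.12 = 1.8×10⁵ m/s.

v = 1.8×10⁵ m/s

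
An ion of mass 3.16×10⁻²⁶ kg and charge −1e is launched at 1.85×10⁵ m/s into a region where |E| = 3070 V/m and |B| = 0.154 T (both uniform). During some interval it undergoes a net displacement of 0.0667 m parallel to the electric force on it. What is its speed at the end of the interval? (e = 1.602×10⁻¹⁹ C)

B does no work; ΔKE = |q|E d.
½mv_f² = ½mv₀² + |q|Ed = ½(3.16×10⁻²⁶)(1.85×10⁵)² + (1.602×10⁻¹⁹)(3070)(0.0667) ≈ 5.408×10⁻¹⁶ J + 3.280×10⁻¹⁷ J ≈ 5.736×10⁻¹⁶ J.
v_f = √(2·5.736×10⁻¹⁶/3.16×10⁻²⁶) ≈ 1.91×10⁵ m/s.

v_f ≈ 1.91×10⁵ m/s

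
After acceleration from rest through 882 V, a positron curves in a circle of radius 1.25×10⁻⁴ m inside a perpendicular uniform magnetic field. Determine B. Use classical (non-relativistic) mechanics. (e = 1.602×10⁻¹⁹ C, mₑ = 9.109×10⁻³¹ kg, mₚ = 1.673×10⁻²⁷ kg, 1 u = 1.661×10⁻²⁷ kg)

B ≈ 0.801 T

v = √(2|q|V/m) = √(2·1.602×10⁻¹⁹·882/9.109×10⁻³¹) ≈ 1.761×10⁷ m/s.
B = mv/(|q|r) = (9.109×10⁻³¹)(1.761×10⁷)/((1.602×10⁻¹⁹)(1.25×10⁻⁴)) ≈ 0.801 T.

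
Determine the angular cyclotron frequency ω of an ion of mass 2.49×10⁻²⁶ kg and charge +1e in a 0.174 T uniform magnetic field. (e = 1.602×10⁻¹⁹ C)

ω = |q|B/m.
ω = (1.602×10⁻¹⁹)(0.174)/2.49×10⁻²⁶ ≈ 1.12×10⁶ rad/s.

ω ≈ 1.12×10⁶ rad/s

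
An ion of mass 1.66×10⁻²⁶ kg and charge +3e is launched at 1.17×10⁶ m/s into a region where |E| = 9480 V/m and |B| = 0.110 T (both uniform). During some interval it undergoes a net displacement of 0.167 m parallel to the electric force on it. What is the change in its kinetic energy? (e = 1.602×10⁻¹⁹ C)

ΔKE ≈ 7.61×10⁻¹⁶ J

The magnetic force is always ⟂ v and does no work; only the electric force changes KE.
ΔKE = F_E · d = |q|E d = (4.806×10⁻¹⁹)(9480)(0.167) ≈ 7.61×10⁻¹⁶ J.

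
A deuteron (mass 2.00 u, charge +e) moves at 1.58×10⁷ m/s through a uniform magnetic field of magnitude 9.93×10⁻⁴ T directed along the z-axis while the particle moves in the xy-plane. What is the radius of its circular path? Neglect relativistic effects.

The magnetic force provides the centripetal force: |q|vB = mv²/r.
r = mv/(|q|B) = (3.322×10⁻²⁷)(1.58×10⁷)/((1.602×10⁻¹⁹)(9.93×10⁻⁴)) ≈ 330 m.

r ≈ 330 m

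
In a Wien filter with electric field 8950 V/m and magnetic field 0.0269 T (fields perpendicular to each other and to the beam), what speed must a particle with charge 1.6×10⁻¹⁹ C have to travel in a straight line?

Zero net Lorentz force requires |qE| = |q v×B|, i.e. E = vB.
v = E/B = 8950/0.0269 = 3.33×10⁵ m/s.

v = 3.33×10⁵ m/s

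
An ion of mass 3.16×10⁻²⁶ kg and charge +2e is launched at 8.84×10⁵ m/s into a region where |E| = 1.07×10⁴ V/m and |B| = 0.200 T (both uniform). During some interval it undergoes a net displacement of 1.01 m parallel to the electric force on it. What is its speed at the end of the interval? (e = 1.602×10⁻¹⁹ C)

B does no work; ΔKE = |q|E d.
½mv_f² = ½mv₀² + |q|Ed = ½(3.16×10⁻²⁶)(8.84×10⁵)² + (3.204×10⁻¹⁹)(1.07×10⁴)(1.01) ≈ 1.235×10⁻¹⁴ J + 3.463×10⁻¹⁵ J ≈ 1.581×10⁻¹⁴ J.
v_f = √(2·1.581×10⁻¹⁴/3.16×10⁻²⁶) ≈ 1.00×10⁶ m/s.

v_f ≈ 1.00×10⁶ m/s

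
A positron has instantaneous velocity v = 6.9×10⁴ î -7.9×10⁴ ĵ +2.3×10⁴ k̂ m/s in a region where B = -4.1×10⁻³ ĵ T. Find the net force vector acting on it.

F ≈ (1.51×10⁻¹⁷, 0, -4.53×10⁻¹⁷) N

v×B = (94.3, 0, -283) N/C.
F = q v×B = (1.602×10⁻¹⁹ C)·(94.3, 0, -283) = (1.51×10⁻¹⁷, 0, -4.53×10⁻¹⁷) N.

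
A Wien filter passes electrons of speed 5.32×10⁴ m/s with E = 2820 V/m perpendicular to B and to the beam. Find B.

B = 0.0530 T

Balance of forces in the selector: qE = qvB ⇒ B = E/v.
B = 2820/5.32×10⁴ = 0.0530 T.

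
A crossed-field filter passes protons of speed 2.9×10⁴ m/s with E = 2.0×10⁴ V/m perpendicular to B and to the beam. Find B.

B = 0.69 T

Balance of forces in the selector: qE = qvB ⇒ B = E/v.
B = 2.0×10⁴/2.9×10⁴ = 0.69 T.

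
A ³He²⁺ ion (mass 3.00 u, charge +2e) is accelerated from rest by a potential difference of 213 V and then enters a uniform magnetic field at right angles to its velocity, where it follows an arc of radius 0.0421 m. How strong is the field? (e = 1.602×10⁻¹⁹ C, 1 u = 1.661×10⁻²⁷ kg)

B ≈ 0.0611 T

v = √(2|q|V/m) = √(2·3.204×10⁻¹⁹·213/4.983×10⁻²⁷) ≈ 1.655×10⁵ m/s.
B = mv/(|q|r) = (4.983×10⁻²⁷)(1.655×10⁵)/((3.204×10⁻¹⁹)(0.0421)) ≈ 0.0611 T.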